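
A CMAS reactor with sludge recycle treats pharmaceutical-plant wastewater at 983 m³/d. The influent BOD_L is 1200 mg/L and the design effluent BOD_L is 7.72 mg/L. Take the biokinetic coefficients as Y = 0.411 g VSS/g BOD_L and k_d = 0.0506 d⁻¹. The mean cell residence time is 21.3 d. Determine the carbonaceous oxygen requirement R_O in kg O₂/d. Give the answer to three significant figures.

R_O ≈ 843 kg O₂/d

The observed yield is Y_obs = Y/(1 + k_d·θ_c) = 0.411 / (1 + 0.0506 × 21.3) = 0.411 / 2.078 = 0.1978 g VSS per g BOD_L removed.
Q·(S₀ − S) = 983 × (1200 − 7.72) × 10⁻³ = 1172 kg/d removed.
Biomass synthesised: P_X = Y_obs × 1172 = 231.8 kg VSS/d.
Carbonaceous O₂ demand = substrate oxidised − cell-mass equivalent = 1172 − 1.42 × 231.8 = 842.8 kg O₂/d.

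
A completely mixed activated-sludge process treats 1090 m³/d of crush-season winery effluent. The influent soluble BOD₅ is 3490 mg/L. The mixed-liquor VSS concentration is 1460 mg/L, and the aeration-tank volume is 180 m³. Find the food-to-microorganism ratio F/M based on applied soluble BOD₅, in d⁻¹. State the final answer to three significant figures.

Food-to-microorganism ratio F/M = Q S₀ / (V X) = 1090 × 3490 / (180.0 × 1460) = 14.48 d⁻¹.

F/M ≈ 14.5 d⁻¹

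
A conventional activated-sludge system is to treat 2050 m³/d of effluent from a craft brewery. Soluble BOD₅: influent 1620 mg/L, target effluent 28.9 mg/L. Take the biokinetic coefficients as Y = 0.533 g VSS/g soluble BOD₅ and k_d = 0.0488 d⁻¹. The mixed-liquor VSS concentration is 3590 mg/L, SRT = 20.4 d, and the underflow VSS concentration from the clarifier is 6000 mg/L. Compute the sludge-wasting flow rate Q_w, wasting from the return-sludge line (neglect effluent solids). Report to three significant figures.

Q_w ≈ 145 m³/d

Rearranging the biomass balance for a CMAS with decay, V = Y·Q·ΔS·θ_c / [X·(1+k_d θ_c)] = 0.533 × 2050 × (1620 − 28.9) × 20.4 / [3590 × (1 + 0.0488 × 20.4)] = 3.55×10^7 / 7164 = 4951 m³.
Wasting from the return line (neglecting effluent solids): Q_w = V·X / (θ_c·X_r) = 4951 × 3590 / (20.4 × 6000) = 145.2 m³/d.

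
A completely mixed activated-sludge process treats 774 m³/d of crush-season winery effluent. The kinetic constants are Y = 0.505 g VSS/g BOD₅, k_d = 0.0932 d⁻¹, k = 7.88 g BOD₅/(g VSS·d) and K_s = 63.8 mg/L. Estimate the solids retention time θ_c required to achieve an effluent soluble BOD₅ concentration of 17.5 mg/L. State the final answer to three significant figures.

Specific growth rate at S = 17.5 mg/L: μ = YkS/(K_s+S) = 0.505·7.88·17.5/(63.8+17.5) = 0.8566 d⁻¹.
1/θ_c = 0.8566 − 0.0932 = 0.7634 d⁻¹, so θ_c = 1.310 d.

θ_c ≈ 1.31 d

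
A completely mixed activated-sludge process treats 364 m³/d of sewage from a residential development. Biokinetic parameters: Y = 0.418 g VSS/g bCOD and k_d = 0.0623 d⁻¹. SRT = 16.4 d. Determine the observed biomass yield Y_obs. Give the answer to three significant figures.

The observed yield is Y_obs = Y/(1 + k_d·θ_c) = 0.418 / (1 + 0.0623 × 16.4) = 0.418 / 2.022 = 0.2068 g VSS per g bCOD removed.

Y_obs ≈ 0.207 g VSS/g bCOD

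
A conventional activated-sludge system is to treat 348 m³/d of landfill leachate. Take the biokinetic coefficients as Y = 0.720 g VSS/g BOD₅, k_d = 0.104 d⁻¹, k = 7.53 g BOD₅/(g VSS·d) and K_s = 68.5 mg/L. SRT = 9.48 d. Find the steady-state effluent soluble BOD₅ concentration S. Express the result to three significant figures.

S ≈ 2.75 mg/L

Effluent substrate depends only on kinetics and SRT: S = K_s(1 + k_d θ_c) / [θ_c(Yk − k_d) − 1] = 68.5 × (1 + 0.104 × 9.48) / [9.48 × (0.720 × 7.53 − 0.104) − 1] = 136.0 / 49.41 = 2.753 mg/L.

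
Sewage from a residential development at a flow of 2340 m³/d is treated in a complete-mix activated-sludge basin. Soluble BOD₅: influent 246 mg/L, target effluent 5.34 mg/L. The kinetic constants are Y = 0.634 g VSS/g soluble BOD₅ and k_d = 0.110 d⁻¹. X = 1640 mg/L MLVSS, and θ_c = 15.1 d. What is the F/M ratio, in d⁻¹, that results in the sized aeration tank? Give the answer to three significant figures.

F/M ≈ 0.284 d⁻¹

From the SRT design equation V = Y Q (S₀−S) θ_c / [X (1 + k_d θ_c)] = 0.634 × 2340 × (246 − 5.34) × 15.1 / [1640 × (1 + 0.110 × 15.1)] = 5.39×10^6 / 4364 = 1235 m³.
F/M = applied load / biomass = Q·S₀/(V·X) = 2340 × 246 / (1235 × 1640) = 0.2841 d⁻¹.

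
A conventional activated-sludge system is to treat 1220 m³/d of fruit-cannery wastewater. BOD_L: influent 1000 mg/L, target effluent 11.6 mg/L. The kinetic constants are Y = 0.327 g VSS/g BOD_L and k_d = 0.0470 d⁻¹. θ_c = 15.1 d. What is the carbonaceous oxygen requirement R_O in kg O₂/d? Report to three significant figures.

Y_obs = Y / (1 + k_d θ_c) = 0.327 / (1 + 0.0470 × 15.1) = 0.327 / 1.710 = 0.1913.
Substrate removed = Q·(S₀ − S) = 1220 m³/d × (1000 − 11.6) g/m³ = 1.21×10^6 g/d = 1206 kg/d.
P_X = Y_obs·Q·(S₀ − S) = 0.1913 × 1206 = 230.6 kg VSS/d.
Carbonaceous O₂ demand = substrate oxidised − cell-mass equivalent = 1206 − 1.42 × 230.6 = 878.3 kg O₂/d.

R_O ≈ 878 kg O₂/d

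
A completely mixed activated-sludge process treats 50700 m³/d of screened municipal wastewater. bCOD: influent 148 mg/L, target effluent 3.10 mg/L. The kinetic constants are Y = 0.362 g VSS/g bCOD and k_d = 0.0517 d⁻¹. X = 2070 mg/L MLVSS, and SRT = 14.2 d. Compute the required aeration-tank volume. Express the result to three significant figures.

V ≈ 10500 m³

From the SRT design equation V = Y Q (S₀−S) θ_c / [X (1 + k_d θ_c)] = 0.362 × 50700 × (148 − 3.10) × 14.2 / [2070 × (1 + 0.0517 × 14.2)] = 3.78×10^7 / 3590 = 10520 m³.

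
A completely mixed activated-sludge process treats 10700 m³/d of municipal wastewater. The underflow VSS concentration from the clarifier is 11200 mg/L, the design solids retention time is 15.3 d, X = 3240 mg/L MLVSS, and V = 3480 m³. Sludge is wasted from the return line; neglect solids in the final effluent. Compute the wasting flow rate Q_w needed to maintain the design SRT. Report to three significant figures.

Q_w ≈ 65.8 m³/d

θ_c = V·X/(Q_w·X_r) when wasting from the recycle, so Q_w = V·X/(θ_c·X_r) = 3480 × 3240 / (15.3 × 11200) = 65.80 m³/d.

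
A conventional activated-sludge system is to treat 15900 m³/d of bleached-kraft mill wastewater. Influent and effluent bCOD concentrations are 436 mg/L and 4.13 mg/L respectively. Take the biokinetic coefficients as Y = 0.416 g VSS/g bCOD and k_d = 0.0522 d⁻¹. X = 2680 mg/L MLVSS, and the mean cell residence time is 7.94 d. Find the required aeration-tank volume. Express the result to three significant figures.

V ≈ 5980 m³

Steady-state biomass mass balance: V·X·(1 + k_d·θ_c) = Y·Q·(S₀ − S)·θ_c, so V = 0.416 × 15900 × (436 − 4.13) × 7.94 / [2680 × (1 + 0.0522 × 7.94)] = 2.27×10^7 / 3791 = 5983 m³.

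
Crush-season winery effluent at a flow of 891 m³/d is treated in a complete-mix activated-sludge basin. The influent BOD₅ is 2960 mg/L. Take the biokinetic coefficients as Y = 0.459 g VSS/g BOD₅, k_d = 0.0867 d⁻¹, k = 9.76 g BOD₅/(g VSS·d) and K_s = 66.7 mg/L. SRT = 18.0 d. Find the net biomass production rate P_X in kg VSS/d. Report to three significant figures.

From the Monod/SRT balance for a CMAS, S = K_s·(1+k_d θ_c)/[θ_c·(Y k − k_d) − 1] = 66.7 × (1 + 0.0867 × 18.0) / [18.0 × (0.459 × 9.76 − 0.0867) − 1] = 170.8 / 78.08 = 2.187 mg/L.
Y_obs = Y / (1 + k_d θ_c) = 0.459 / (1 + 0.0867 × 18.0) = 0.459 / 2.561 = 0.1793.
Q·(S₀ − S) = 891 × (2960 − 2.19) × 10⁻³ = 2635 kg/d removed.
P_X = Y_obs · Q(S₀ − S) = 0.1793 × 2635 = 472.4 kg VSS/d.

P_X ≈ 472 kg VSS/d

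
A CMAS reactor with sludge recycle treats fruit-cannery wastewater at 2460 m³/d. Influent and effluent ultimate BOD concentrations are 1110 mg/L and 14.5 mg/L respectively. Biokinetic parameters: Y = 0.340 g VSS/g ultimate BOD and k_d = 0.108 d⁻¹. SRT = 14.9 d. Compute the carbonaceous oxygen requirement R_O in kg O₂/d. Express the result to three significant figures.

R_O ≈ 2200 kg O₂/d

Y_obs = Y / (1 + k_d θ_c) = 0.340 / (1 + 0.108 × 14.9) = 0.340 / 2.609 = 0.1303.
Substrate removed = Q·(S₀ − S) = 2460 m³/d × (1110 − 14.5) g/m³ = 2.69×10^6 g/d = 2695 kg/d.
Biomass synthesised: P_X = Y_obs × 2695 = 351.2 kg VSS/d.
R_O = Q·ΔS − 1.42 P_X = 2695 − 498.7 = 2196 kg O₂/d.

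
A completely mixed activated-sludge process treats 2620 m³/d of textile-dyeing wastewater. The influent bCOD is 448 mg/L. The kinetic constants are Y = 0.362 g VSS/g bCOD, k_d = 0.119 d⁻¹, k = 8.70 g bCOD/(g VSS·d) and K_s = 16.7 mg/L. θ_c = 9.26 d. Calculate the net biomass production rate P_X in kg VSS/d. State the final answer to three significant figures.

For a completely mixed reactor with recycle the Lawrence–McCarty relation gives S = K_s·(1 + k_d·θ_c) / [θ_c·(Y·k − k_d) − 1] = 16.7 × (1 + 0.119 × 9.26) / [9.26 × (0.362 × 8.70 − 0.119) − 1] = 35.10 / 27.06 = 1.297 mg/L.
The observed yield is Y_obs = Y/(1 + k_d·θ_c) = 0.362 / (1 + 0.119 × 9.26) = 0.362 / 2.102 = 0.1722 g VSS per g bCOD removed.
Mass of bCOD removed per day: Q(S₀ − S) = 2620 × 446.7 g/m³ = 1170 kg/d.
Net biomass production P_X = Y_obs × Q·(S₀ − S) = 0.1722 × 1170 = 201.6 kg VSS/d.

P_X ≈ 202 kg VSS/d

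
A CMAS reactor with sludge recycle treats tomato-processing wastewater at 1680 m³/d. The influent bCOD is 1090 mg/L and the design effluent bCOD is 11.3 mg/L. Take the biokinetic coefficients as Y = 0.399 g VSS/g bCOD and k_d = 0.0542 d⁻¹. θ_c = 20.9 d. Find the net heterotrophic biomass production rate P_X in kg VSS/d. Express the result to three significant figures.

P_X ≈ 339 kg VSS/d

Correct the yield for decay: Y_obs = Y/(1 + k_d θ_c) = 0.399 / (1 + 0.0542 × 20.9) = 0.399 / 2.133 = 0.1871.
Mass of bCOD removed per day: Q(S₀ − S) = 1680 × 1079 g/m³ = 1812 kg/d.
So the net sludge growth is P_X = 0.1871 × 1812 = 339.0 kg VSS/d.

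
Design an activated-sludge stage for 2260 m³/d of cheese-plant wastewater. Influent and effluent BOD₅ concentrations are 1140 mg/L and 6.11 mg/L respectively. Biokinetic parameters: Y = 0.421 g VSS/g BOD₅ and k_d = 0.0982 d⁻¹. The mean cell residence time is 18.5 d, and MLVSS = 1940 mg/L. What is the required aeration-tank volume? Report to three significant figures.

V ≈ 3650 m³

From the SRT design equation V = Y Q (S₀−S) θ_c / [X (1 + k_d θ_c)] = 0.421 × 2260 × (1140 − 6.11) × 18.5 / [1940 × (1 + 0.0982 × 18.5)] = 2×10^7 / 5464 = 3653 m³.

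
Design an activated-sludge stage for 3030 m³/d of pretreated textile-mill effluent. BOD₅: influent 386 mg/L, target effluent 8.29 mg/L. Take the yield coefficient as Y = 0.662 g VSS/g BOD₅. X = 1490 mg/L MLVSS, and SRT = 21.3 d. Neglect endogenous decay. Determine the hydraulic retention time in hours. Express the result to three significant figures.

τ ≈ 85.8 h

Biomass mass balance (decay neglected): V·X = Y·Q·(S₀ − S)·θ_c, so V = 0.662 × 3030 × (386 − 8.29) × 21.3 / 1490 = 10831 m³.
τ = V/Q = 10831/3030 = 3.574 d, or 85.79 h.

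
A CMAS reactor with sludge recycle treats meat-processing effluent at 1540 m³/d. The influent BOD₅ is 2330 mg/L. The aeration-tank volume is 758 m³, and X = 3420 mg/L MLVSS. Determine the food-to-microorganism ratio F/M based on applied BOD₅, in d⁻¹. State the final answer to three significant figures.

F/M = applied load / biomass = Q·S₀/(V·X) = 1540 × 2330 / (758.0 × 3420) = 1.384 d⁻¹.

F/M ≈ 1.38 d⁻¹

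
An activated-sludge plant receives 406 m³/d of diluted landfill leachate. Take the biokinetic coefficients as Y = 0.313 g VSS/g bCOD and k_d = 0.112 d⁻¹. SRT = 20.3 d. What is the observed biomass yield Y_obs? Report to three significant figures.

Y_obs ≈ 0.0956 g VSS/g bCOD

Observed yield with endogenous decay: Y_obs = Y / (1 + k_d·θ_c) = 0.313 / (1 + 0.112 × 20.3) = 0.313 / 3.274 = 0.09561 g VSS/g bCOD.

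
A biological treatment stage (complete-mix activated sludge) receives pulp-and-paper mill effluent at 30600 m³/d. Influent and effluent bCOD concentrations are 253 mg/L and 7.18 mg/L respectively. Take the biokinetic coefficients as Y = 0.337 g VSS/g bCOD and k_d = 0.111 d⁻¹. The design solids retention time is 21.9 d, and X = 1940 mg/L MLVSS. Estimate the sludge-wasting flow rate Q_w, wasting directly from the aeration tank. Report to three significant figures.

From the SRT design equation V = Y Q (S₀−S) θ_c / [X (1 + k_d θ_c)] = 0.337 × 30600 × (253 − 7.18) × 21.9 / [1940 × (1 + 0.111 × 21.9)] = 5.55×10^7 / 6656 = 8341 m³.
With mixed-liquor wasting, θ_c = V/Q_w, so Q_w = V/θ_c = 8341/21.9 = 380.9 m³/d.

Q_w ≈ 381 m³/d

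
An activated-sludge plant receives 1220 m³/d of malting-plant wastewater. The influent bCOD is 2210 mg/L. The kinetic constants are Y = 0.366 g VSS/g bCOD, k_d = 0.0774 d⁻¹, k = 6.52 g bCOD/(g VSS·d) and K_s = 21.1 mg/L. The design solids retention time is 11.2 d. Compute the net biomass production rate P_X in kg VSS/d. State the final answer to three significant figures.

Effluent substrate depends only on kinetics and SRT: S = K_s(1 + k_d θ_c) / [θ_c(Yk − k_d) − 1] = 21.1 × (1 + 0.0774 × 11.2) / [11.2 × (0.366 × 6.52 − 0.0774) − 1] = 39.39 / 24.86 = 1.585 mg/L.
The observed yield is Y_obs = Y/(1 + k_d·θ_c) = 0.366 / (1 + 0.0774 × 11.2) = 0.366 / 1.867 = 0.1960 g VSS per g bCOD removed.
Substrate removed = Q·(S₀ − S) = 1220 m³/d × (2210 − 1.58) g/m³ = 2.69×10^6 g/d = 2694 kg/d.
So the net sludge growth is P_X = 0.1960 × 2694 = 528.2 kg VSS/d.

P_X ≈ 528 kg VSS/d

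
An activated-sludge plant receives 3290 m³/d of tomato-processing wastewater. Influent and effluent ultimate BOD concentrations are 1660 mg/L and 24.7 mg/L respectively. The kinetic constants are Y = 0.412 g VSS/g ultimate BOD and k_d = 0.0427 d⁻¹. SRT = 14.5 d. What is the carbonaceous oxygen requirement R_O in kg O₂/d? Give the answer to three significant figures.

R_O ≈ 3440 kg O₂/d

The observed yield is Y_obs = Y/(1 + k_d·θ_c) = 0.412 / (1 + 0.0427 × 14.5) = 0.412 / 1.619 = 0.2545 g VSS per g ultimate BOD removed.
Substrate removed = Q·(S₀ − S) = 3290 m³/d × (1660 − 24.7) g/m³ = 5.38×10^6 g/d = 5380 kg/d.
Biomass synthesised: P_X = Y_obs × 5380 = 1369 kg VSS/d.
Carbonaceous O₂ demand = substrate oxidised − cell-mass equivalent = 5380 − 1.42 × 1369 = 3436 kg O₂/d.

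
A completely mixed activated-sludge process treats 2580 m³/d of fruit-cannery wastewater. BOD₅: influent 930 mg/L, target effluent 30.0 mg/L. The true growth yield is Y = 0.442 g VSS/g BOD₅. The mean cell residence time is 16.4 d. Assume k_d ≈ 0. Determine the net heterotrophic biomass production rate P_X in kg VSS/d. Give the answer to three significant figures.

Since k_d ≈ 0, Y_obs = Y = 0.442 g VSS/g BOD₅.
ΔS = 930 − 30.0 = 900.0 mg/L, so the substrate removal rate is 2580 × 900.0/1000 = 2322 kg BOD₅/d.
P_X = Y_obs · Q(S₀ − S) = 0.4420 × 2322 = 1026 kg VSS/d.

P_X ≈ 1030 kg VSS/d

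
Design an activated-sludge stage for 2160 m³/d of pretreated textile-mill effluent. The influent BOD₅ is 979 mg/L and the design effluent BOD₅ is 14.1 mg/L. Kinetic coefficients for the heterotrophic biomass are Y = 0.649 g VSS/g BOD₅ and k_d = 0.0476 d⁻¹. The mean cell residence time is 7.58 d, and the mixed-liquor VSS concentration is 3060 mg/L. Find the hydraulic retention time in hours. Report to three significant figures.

Steady-state biomass mass balance: V·X·(1 + k_d·θ_c) = Y·Q·(S₀ − S)·θ_c, so V = 0.649 × 2160 × (979 − 14.1) × 7.58 / [3060 × (1 + 0.0476 × 7.58)] = 1.03×10^7 / 4164 = 2462 m³.
Hydraulic retention time τ = V/Q = 2462 / 2160 = 1.140 d = 27.36 h.

τ ≈ 27.4 h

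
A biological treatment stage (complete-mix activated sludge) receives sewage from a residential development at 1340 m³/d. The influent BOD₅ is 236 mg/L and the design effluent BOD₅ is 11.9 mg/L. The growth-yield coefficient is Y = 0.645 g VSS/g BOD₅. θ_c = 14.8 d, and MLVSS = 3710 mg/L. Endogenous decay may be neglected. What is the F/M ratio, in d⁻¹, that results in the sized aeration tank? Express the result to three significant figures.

F/M ≈ 0.110 d⁻¹

Biomass mass balance (decay neglected): V·X = Y·Q·(S₀ − S)·θ_c, so V = 0.645 × 1340 × (236 − 11.9) × 14.8 / 3710 = 772.7 m³.
Food-to-microorganism ratio F/M = Q S₀ / (V X) = 1340 × 236 / (772.7 × 3710) = 0.1103 d⁻¹.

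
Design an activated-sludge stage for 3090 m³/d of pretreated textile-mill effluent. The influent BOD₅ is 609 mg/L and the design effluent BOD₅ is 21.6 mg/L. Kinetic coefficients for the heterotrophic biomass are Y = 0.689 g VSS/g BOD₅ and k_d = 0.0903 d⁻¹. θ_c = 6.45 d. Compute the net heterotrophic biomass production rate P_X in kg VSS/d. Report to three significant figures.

P_X ≈ 790 kg VSS/d

Observed yield with endogenous decay: Y_obs = Y / (1 + k_d·θ_c) = 0.689 / (1 + 0.0903 × 6.45) = 0.689 / 1.582 = 0.4354 g VSS/g BOD₅.
Q·(S₀ − S) = 3090 × (609 − 21.6) × 10⁻³ = 1815 kg/d removed.
So the net sludge growth is P_X = 0.4354 × 1815 = 790.3 kg VSS/d.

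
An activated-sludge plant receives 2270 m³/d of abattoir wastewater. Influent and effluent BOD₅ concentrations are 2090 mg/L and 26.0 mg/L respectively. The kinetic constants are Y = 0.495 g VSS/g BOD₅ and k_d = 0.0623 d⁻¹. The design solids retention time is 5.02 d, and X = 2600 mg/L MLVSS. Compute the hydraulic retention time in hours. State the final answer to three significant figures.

τ ≈ 36.1 h

Steady-state biomass mass balance: V·X·(1 + k_d·θ_c) = Y·Q·(S₀ − S)·θ_c, so V = 0.495 × 2270 × (2090 − 26.0) × 5.02 / [2600 × (1 + 0.0623 × 5.02)] = 1.16×10^7 / 3413 = 3411 m³.
τ = V/Q = 3411/2270 = 1.503 d, or 36.06 h.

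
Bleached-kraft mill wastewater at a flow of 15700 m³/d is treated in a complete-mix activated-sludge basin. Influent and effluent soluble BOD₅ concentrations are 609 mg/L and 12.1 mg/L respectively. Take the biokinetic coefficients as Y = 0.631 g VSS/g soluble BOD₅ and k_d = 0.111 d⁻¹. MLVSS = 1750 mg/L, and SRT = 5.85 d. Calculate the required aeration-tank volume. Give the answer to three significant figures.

V ≈ 12000 m³

From the SRT design equation V = Y Q (S₀−S) θ_c / [X (1 + k_d θ_c)] = 0.631 × 15700 × (609 − 12.1) × 5.85 / [1750 × (1 + 0.111 × 5.85)] = 3.46×10^7 / 2886 = 11985 m³.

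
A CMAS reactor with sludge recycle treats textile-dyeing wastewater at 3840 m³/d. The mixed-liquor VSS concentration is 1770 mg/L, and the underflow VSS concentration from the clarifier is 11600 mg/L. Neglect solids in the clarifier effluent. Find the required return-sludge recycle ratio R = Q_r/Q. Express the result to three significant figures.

Solids balance on the clarifier gives (1+R)X = R·X_r, so R = X/(X_r − X) = 1770 / (11600 − 1770) = 0.1801.

R ≈ 0.180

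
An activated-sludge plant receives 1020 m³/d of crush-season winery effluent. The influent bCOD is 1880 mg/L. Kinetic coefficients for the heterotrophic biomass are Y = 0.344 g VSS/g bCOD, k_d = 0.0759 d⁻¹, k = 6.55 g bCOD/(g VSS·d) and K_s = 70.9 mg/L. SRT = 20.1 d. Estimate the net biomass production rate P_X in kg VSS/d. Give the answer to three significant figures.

For a completely mixed reactor with recycle the Lawrence–McCarty relation gives S = K_s·(1 + k_d·θ_c) / [θ_c·(Y·k − k_d) − 1] = 70.9 × (1 + 0.0759 × 20.1) / [20.1 × (0.344 × 6.55 − 0.0759) − 1] = 179.1 / 42.76 = 4.187 mg/L.
Correct the yield for decay: Y_obs = Y/(1 + k_d θ_c) = 0.344 / (1 + 0.0759 × 20.1) = 0.344 / 2.526 = 0.1362.
Q·(S₀ − S) = 1020 × (1880 − 4.19) × 10⁻³ = 1913 kg/d removed.
P_X = Y_obs · Q(S₀ − S) = 0.1362 × 1913 = 260.6 kg VSS/d.

P_X ≈ 261 kg VSS/d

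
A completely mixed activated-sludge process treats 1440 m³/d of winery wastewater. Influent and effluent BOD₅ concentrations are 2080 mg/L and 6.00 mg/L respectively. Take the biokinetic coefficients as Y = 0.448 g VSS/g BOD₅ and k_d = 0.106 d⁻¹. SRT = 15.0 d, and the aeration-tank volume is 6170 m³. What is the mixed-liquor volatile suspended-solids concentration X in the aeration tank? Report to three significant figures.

X ≈ 1260 mg/L

X = Y·Q·ΔS·θ_c / [V·(1 + k_d θ_c)] = 0.448 × 1440 × (2080 − 6.00) × 15.0 / [6170 × (1 + 0.106 × 15.0)] = 1256 mg/L.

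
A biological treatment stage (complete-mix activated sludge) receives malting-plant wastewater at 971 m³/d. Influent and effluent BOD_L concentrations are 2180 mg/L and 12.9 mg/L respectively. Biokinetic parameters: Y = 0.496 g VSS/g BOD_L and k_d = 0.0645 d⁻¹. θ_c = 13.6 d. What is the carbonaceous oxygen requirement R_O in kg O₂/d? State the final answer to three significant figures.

R_O ≈ 1310 kg O₂/d

Observed yield with endogenous decay: Y_obs = Y / (1 + k_d·θ_c) = 0.496 / (1 + 0.0645 × 13.6) = 0.496 / 1.877 = 0.2642 g VSS/g BOD_L.
Q·(S₀ − S) = 971 × (2180 − 12.9) × 10⁻³ = 2104 kg/d removed.
Net sludge production P_X = 0.2642 × 2104 = 556.0 kg VSS/d.
R_O = Q·(S₀ − S) − 1.42·P_X = 2104 − 1.42 × 556.0 = 1315 kg O₂/d.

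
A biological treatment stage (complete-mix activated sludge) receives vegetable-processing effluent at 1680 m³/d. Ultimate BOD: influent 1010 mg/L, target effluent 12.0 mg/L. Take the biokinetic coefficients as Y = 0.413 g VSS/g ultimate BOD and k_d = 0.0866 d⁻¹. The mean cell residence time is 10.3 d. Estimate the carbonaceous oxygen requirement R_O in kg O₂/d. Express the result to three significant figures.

R_O ≈ 1160 kg O₂/d

The observed yield is Y_obs = Y/(1 + k_d·θ_c) = 0.413 / (1 + 0.0866 × 10.3) = 0.413 / 1.892 = 0.2183 g VSS per g ultimate BOD removed.
ΔS = 1010 − 12.0 = 998.0 mg/L, so the substrate removal rate is 1680 × 998.0/1000 = 1677 kg ultimate BOD/d.
Biomass synthesised: P_X = Y_obs × 1677 = 366.0 kg VSS/d.
R_O = Q·(S₀ − S) − 1.42·P_X = 1677 − 1.42 × 366.0 = 1157 kg O₂/d.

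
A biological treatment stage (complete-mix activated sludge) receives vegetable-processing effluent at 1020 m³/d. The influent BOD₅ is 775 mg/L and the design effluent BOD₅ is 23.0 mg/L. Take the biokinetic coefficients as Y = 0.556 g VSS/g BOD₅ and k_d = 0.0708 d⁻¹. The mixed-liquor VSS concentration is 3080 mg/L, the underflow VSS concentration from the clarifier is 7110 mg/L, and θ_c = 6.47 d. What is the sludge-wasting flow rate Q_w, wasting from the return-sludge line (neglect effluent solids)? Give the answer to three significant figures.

Rearranging the biomass balance for a CMAS with decay, V = Y·Q·ΔS·θ_c / [X·(1+k_d θ_c)] = 0.556 × 1020 × (775 − 23.0) × 6.47 / [3080 × (1 + 0.0708 × 6.47)] = 2.76×10^6 / 4491 = 614.4 m³.
Wasting from the return line (neglecting effluent solids): Q_w = V·X / (θ_c·X_r) = 614.4 × 3080 / (6.47 × 7110) = 41.14 m³/d.

Q_w ≈ 41.1 m³/d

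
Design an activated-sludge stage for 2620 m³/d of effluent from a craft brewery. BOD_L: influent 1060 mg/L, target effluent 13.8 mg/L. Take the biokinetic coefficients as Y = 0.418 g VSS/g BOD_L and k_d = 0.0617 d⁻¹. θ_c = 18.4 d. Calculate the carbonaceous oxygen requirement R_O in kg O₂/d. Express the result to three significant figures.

The observed yield is Y_obs = Y/(1 + k_d·θ_c) = 0.418 / (1 + 0.0617 × 18.4) = 0.418 / 2.135 = 0.1958 g VSS per g BOD_L removed.
Mass of BOD_L removed per day: Q(S₀ − S) = 2620 × 1046 g/m³ = 2741 kg/d.
P_X = Y_obs·Q·(S₀ − S) = 0.1958 × 2741 = 536.6 kg VSS/d.
R_O = Q·ΔS − 1.42 P_X = 2741 − 761.9 = 1979 kg O₂/d.

R_O ≈ 1980 kg O₂/d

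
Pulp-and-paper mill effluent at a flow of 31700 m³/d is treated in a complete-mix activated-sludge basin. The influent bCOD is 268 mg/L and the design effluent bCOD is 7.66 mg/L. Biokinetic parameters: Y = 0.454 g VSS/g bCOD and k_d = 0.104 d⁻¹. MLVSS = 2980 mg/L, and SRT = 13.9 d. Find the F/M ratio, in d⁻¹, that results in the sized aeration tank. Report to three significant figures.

F/M ≈ 0.399 d⁻¹

From the SRT design equation V = Y Q (S₀−S) θ_c / [X (1 + k_d θ_c)] = 0.454 × 31700 × (268 − 7.66) × 13.9 / [2980 × (1 + 0.104 × 13.9)] = 5.21×10^7 / 7288 = 7146 m³.
F/M = Q·S₀ / (V·X) = 31700 × 268 / (7146 × 2980) = 0.3989 g bCOD·(g VSS·d)⁻¹.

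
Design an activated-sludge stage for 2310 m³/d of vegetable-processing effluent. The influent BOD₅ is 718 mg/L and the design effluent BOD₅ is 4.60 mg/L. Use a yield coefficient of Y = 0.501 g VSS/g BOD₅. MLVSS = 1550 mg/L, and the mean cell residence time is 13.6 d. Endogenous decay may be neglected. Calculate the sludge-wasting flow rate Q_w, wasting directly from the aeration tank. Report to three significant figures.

V·X = Y·Q·ΔS·θ_c gives V = 0.501 × 2310 × (718 − 4.60) × 13.6 / 1550 = 7244 m³.
Wasting from the aeration tank: Q_w = V / θ_c = 7244 / 13.6 = 532.7 m³/d.

Q_w ≈ 533 m³/d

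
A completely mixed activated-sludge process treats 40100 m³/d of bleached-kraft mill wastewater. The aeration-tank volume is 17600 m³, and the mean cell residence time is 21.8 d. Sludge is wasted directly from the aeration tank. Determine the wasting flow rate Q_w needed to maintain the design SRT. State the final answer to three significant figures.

Q_w ≈ 807 m³/d

For wasting at MLVSS concentration, Q_w = V/θ_c = 17600/21.8 = 807.3 m³/d.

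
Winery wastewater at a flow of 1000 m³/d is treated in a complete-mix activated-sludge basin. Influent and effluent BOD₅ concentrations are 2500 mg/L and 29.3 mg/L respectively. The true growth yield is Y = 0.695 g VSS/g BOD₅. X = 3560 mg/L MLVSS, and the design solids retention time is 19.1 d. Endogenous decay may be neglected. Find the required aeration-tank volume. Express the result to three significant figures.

Biomass mass balance (decay neglected): V·X = Y·Q·(S₀ − S)·θ_c, so V = 0.695 × 1000 × (2500 − 29.3) × 19.1 / 3560 = 9213 m³.

V ≈ 9210 m³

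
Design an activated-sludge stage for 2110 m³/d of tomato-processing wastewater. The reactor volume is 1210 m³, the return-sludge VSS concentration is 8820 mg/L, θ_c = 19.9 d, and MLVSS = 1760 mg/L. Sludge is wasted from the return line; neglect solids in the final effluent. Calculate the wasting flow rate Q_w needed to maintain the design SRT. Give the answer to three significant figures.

Wasting from the return line (neglecting effluent solids): Q_w = V·X / (θ_c·X_r) = 1210 × 1760 / (19.9 × 8820) = 12.13 m³/d.

Q_w ≈ 12.1 m³/d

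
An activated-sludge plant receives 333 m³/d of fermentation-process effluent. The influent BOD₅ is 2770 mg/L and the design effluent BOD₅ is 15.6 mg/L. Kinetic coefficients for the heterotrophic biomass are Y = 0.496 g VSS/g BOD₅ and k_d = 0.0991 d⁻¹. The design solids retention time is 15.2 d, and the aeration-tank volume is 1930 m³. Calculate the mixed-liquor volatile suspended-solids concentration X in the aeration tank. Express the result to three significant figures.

X ≈ 1430 mg/L

From V·X·(1 + k_d·θ_c) = Y·Q·(S₀ − S)·θ_c: X = 0.496 × 333 × (2770 − 15.6) × 15.2 / [1930 × (1 + 0.0991 × 15.2)] = 1430 mg/L.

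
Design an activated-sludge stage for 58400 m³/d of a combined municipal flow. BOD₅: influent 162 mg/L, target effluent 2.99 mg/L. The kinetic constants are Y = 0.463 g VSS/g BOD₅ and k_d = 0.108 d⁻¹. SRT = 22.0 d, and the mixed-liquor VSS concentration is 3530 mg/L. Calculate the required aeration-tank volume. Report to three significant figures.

V ≈ 7940 m³

Steady-state biomass mass balance: V·X·(1 + k_d·θ_c) = Y·Q·(S₀ − S)·θ_c, so V = 0.463 × 58400 × (162 − 2.99) × 22.0 / [3530 × (1 + 0.108 × 22.0)] = 9.46×10^7 / 11917 = 7937 m³.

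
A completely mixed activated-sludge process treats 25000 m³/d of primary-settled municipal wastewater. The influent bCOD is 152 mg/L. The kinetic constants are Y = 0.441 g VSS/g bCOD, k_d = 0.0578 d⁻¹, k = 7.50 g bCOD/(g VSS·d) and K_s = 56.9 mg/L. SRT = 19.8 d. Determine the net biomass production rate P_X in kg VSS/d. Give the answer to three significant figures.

From the Monod/SRT balance for a CMAS, S = K_s·(1+k_d θ_c)/[θ_c·(Y k − k_d) − 1] = 56.9 × (1 + 0.0578 × 19.8) / [19.8 × (0.441 × 7.50 − 0.0578) − 1] = 122.0 / 63.34 = 1.926 mg/L.
Y_obs = Y / (1 + k_d θ_c) = 0.441 / (1 + 0.0578 × 19.8) = 0.441 / 2.144 = 0.2056.
Mass of bCOD removed per day: Q(S₀ − S) = 25000 × 150.1 g/m³ = 3752 kg/d.
So the net sludge growth is P_X = 0.2056 × 3752 = 771.5 kg VSS/d.

P_X ≈ 772 kg VSS/d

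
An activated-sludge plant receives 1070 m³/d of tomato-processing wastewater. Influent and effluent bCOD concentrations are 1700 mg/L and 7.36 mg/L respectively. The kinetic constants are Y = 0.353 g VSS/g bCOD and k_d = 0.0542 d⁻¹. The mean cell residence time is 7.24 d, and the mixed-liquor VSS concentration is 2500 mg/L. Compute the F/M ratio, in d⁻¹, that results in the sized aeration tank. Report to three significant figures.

Rearranging the biomass balance for a CMAS with decay, V = Y·Q·ΔS·θ_c / [X·(1+k_d θ_c)] = 0.353 × 1070 × (1700 − 7.36) × 7.24 / [2500 × (1 + 0.0542 × 7.24)] = 4.63×10^6 / 3481 = 1330 m³.
F/M = Q·S₀ / (V·X) = 1070 × 1700 / (1330 × 2500) = 0.5472 g bCOD·(g VSS·d)⁻¹.

F/M ≈ 0.547 d⁻¹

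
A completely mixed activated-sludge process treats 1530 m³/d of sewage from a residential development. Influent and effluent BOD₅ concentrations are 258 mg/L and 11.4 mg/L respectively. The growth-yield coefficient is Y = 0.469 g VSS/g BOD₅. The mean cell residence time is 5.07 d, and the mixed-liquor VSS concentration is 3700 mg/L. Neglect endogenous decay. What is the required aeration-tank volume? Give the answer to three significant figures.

V·X = Y·Q·ΔS·θ_c gives V = 0.469 × 1530 × (258 − 11.4) × 5.07 / 3700 = 242.5 m³.

V ≈ 242 m³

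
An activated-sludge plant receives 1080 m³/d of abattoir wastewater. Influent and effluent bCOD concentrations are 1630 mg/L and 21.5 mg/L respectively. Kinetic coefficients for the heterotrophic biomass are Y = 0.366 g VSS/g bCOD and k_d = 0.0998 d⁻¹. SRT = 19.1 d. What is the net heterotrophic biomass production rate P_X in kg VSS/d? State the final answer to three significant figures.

P_X ≈ 219 kg VSS/d

Y_obs = Y / (1 + k_d θ_c) = 0.366 / (1 + 0.0998 × 19.1) = 0.366 / 2.906 = 0.1259.
Q·(S₀ − S) = 1080 × (1630 − 21.5) × 10⁻³ = 1737 kg/d removed.
So the net sludge growth is P_X = 0.1259 × 1737 = 218.8 kg VSS/d.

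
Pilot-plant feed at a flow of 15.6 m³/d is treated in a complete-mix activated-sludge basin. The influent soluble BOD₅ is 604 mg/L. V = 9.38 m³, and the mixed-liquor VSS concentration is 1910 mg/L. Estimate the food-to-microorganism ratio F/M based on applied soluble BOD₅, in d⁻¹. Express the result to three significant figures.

F/M ≈ 0.526 d⁻¹

Food-to-microorganism ratio F/M = Q S₀ / (V X) = 15.6 × 604 / (9.380 × 1910) = 0.5259 d⁻¹.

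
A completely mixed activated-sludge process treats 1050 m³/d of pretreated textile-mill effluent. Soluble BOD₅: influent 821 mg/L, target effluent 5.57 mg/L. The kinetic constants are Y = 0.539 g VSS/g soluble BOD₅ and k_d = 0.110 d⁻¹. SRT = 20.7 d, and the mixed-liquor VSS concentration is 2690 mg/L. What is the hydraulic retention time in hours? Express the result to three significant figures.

τ ≈ 24.8 h

Steady-state biomass mass balance: V·X·(1 + k_d·θ_c) = Y·Q·(S₀ − S)·θ_c, so V = 0.539 × 1050 × (821 − 5.57) × 20.7 / [2690 × (1 + 0.110 × 20.7)] = 9.55×10^6 / 8815 = 1084 m³.
HRT = V/Q = 1084 m³ / 1050 m³·d⁻¹ = 1.032 d × 24 = 24.77 h.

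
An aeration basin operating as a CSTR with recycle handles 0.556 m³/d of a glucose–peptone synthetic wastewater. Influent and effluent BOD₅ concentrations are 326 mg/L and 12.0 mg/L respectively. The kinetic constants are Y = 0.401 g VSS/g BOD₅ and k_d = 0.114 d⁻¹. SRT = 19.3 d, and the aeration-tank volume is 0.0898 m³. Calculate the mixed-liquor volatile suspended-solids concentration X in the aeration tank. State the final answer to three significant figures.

X = Y·Q·ΔS·θ_c / [V·(1 + k_d θ_c)] = 0.401 × 0.556 × (326 − 12.0) × 19.3 / [0.0898 × (1 + 0.114 × 19.3)] = 4702 mg/L.

X ≈ 4700 mg/L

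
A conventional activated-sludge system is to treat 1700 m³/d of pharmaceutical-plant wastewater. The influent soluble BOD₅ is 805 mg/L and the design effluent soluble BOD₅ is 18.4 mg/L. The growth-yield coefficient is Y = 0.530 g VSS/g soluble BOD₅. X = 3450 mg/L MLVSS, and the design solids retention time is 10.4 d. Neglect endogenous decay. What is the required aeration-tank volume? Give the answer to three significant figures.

V ≈ 2140 m³

With k_d = 0 the design equation reduces to V = Y Q (S₀−S) θ_c / X = 0.530 × 1700 × (805 − 18.4) × 10.4 / 3450 = 2136 m³.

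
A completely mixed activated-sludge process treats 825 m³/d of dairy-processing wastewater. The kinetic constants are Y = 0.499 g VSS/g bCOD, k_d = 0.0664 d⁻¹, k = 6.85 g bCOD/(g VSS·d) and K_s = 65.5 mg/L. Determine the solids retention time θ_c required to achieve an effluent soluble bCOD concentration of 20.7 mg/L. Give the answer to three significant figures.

θ_c ≈ 1.33 d

At the target effluent, Y k S/(K_s+S) = 0.499×6.85×20.7/86.20 = 0.8208 d⁻¹.
1/θ_c = 0.8208 − 0.0664 = 0.7544 d⁻¹, so θ_c = 1.326 d.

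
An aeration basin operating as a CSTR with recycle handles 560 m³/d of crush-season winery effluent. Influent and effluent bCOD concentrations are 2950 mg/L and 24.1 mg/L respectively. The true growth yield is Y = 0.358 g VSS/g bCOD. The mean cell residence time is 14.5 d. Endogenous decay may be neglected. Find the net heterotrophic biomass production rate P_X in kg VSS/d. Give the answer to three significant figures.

P_X ≈ 587 kg VSS/d

No decay correction is needed, so Y_obs = Y = 0.358.
Q·(S₀ − S) = 560 × (2950 − 24.1) × 10⁻³ = 1639 kg/d removed.
P_X = Y_obs · Q(S₀ − S) = 0.3580 × 1639 = 586.6 kg VSS/d.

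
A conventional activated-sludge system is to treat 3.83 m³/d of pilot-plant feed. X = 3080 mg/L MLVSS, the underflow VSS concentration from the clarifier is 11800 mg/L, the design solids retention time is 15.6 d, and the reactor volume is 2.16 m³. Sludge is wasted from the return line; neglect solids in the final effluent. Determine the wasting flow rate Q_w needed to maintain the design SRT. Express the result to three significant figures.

Q_w ≈ 0.0361 m³/d

θ_c = V·X/(Q_w·X_r) when wasting from the recycle, so Q_w = V·X/(θ_c·X_r) = 2.160 × 3080 / (15.6 × 11800) = 0.03614 m³/d.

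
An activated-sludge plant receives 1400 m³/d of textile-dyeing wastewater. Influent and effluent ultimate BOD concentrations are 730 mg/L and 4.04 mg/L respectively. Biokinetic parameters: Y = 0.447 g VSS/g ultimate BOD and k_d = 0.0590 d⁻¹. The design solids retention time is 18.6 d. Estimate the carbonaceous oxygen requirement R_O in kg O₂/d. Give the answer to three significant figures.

R_O ≈ 709 kg O₂/d

Observed yield with endogenous decay: Y_obs = Y / (1 + k_d·θ_c) = 0.447 / (1 + 0.0590 × 18.6) = 0.447 / 2.097 = 0.2131 g VSS/g ultimate BOD.
ΔS = 730 − 4.04 = 726.0 mg/L, so the substrate removal rate is 1400 × 726.0/1000 = 1016 kg ultimate BOD/d.
P_X = Y_obs·Q·(S₀ − S) = 0.2131 × 1016 = 216.6 kg VSS/d.
Carbonaceous O₂ demand = substrate oxidised − cell-mass equivalent = 1016 − 1.42 × 216.6 = 708.8 kg O₂/d.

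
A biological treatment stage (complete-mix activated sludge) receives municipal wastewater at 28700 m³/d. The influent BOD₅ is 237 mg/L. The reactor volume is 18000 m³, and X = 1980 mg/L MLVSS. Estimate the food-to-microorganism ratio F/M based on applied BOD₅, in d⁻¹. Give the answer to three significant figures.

Food-to-microorganism ratio F/M = Q S₀ / (V X) = 28700 × 237 / (18000 × 1980) = 0.1909 d⁻¹.

F/M ≈ 0.191 d⁻¹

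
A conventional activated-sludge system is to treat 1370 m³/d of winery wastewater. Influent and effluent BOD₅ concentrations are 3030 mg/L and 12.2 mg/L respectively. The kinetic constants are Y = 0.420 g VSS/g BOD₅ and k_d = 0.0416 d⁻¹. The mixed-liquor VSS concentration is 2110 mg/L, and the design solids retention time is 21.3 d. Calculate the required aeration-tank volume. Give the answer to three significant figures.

V ≈ 9290 m³

Steady-state biomass mass balance: V·X·(1 + k_d·θ_c) = Y·Q·(S₀ − S)·θ_c, so V = 0.420 × 1370 × (3030 − 12.2) × 21.3 / [2110 × (1 + 0.0416 × 21.3)] = 3.7×10^7 / 3980 = 9294 m³.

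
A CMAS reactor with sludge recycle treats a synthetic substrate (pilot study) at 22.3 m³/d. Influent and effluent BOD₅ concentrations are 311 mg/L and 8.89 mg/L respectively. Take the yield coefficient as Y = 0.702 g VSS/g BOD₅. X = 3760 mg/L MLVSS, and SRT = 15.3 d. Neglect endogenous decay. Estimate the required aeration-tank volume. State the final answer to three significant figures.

With k_d = 0 the design equation reduces to V = Y Q (S₀−S) θ_c / X = 0.702 × 22.3 × (311 − 8.89) × 15.3 / 3760 = 19.24 m³.

V ≈ 19.2 m³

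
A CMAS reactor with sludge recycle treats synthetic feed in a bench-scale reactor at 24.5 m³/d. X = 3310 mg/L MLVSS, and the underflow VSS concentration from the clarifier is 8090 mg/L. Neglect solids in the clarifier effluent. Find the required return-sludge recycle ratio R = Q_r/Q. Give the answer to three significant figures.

Mass balance around the secondary clarifier (neglecting effluent solids): R = X / (X_r − X) = 3310 / (8090 − 3310) = 0.6925.

R ≈ 0.692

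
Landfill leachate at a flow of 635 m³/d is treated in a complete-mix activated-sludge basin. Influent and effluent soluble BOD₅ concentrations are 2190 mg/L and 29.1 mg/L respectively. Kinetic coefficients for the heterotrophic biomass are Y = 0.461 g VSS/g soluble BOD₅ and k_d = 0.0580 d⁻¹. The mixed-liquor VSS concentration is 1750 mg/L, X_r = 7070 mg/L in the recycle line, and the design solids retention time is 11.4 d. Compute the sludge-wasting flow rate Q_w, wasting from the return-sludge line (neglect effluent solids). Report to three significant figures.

Q_w ≈ 53.9 m³/d

Steady-state biomass mass balance: V·X·(1 + k_d·θ_c) = Y·Q·(S₀ − S)·θ_c, so V = 0.461 × 635 × (2190 − 29.1) × 11.4 / [1750 × (1 + 0.0580 × 11.4)] = 7.21×10^6 / 2907 = 2481 m³.
θ_c = V·X/(Q_w·X_r) when wasting from the recycle, so Q_w = V·X/(θ_c·X_r) = 2481 × 1750 / (11.4 × 7070) = 53.86 m³/d.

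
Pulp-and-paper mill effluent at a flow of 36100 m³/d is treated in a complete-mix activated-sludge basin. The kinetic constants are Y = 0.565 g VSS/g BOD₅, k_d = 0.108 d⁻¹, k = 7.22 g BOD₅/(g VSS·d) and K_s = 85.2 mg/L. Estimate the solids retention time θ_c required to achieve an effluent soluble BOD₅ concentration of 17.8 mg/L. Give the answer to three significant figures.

From 1/θ_c = Y·k·S/(K_s + S) − k_d: Y·k·S/(K_s+S) = 0.565 × 7.22 × 17.8 / (85.2 + 17.8) = 0.7050 d⁻¹.
Then 1/θ_c = μ − k_d = 0.7050 − 0.108 = 0.5970 d⁻¹, giving θ_c = 1.675 d.

θ_c ≈ 1.68 d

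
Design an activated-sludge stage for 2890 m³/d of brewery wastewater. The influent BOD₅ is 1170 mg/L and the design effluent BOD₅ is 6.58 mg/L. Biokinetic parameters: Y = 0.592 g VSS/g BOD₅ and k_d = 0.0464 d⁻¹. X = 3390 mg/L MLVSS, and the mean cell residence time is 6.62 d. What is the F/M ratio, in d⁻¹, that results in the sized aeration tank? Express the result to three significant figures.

Steady-state biomass mass balance: V·X·(1 + k_d·θ_c) = Y·Q·(S₀ − S)·θ_c, so V = 0.592 × 2890 × (1170 − 6.58) × 6.62 / [3390 × (1 + 0.0464 × 6.62)] = 1.32×10^7 / 4431 = 2974 m³.
F/M = Q·S₀ / (V·X) = 2890 × 1170 / (2974 × 3390) = 0.3354 g BOD₅·(g VSS·d)⁻¹.

F/M ≈ 0.335 d⁻¹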